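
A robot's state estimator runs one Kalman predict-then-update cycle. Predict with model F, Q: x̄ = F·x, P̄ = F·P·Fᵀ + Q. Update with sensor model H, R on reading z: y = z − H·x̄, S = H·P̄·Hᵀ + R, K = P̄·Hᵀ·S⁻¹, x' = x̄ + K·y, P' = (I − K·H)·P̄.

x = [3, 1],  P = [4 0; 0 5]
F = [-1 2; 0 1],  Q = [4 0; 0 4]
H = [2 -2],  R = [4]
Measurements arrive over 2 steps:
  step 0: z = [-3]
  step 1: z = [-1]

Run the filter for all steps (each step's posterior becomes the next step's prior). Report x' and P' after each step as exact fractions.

step 0: x̄ = F·x = [-1, 1]
step 0: P̄ = F·P·Fᵀ + Q = [28 10; 10 9]
step 0: y = z − H·x̄ = [1]
step 0: S = H·P̄·Hᵀ + R = [72]
step 0: K = P̄·Hᵀ·S⁻¹ = [1/2; 1/36]
step 0: x' = x̄ + K·y = [-1/2, 37/36]
step 0: P' = (I − K·H)·P̄ = [10 9; 9 161/18]
step 1: x̄ = F·x = [23/9, 37/36]
step 1: P̄ = F·P·Fᵀ + Q = [124/9 80/9; 80/9 233/18]
step 1: y = z − H·x̄ = [-73/18]
step 1: S = H·P̄·Hᵀ + R = [358/9]
step 1: K = P̄·Hᵀ·S⁻¹ = [44/179; -73/358]
step 1: x' = x̄ + K·y = [279/179, 332/179]
step 1: P' = (I − K·H)·P̄ = [2036/179 1948/179; 1948/179 2021/179]

step 0: x' = [-1/2, 37/36], P' = [10 9; 9 161/18]
step 1: x' = [279/179, 332/179], P' = [2036/179 1948/179; 1948/179 2021/179]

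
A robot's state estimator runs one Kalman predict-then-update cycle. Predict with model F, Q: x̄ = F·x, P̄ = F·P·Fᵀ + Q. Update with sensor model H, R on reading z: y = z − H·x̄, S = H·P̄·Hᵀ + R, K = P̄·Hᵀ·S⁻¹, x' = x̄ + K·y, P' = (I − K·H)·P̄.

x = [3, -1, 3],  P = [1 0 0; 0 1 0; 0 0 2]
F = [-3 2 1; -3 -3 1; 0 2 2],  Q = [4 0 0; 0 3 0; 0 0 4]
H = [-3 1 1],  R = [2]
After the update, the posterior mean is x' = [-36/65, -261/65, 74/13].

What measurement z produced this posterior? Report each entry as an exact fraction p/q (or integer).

x̄ = F·x = [-8, -3, 4]
P̄ = F·P·Fᵀ + Q = [19 5 8; 5 23 -2; 8 -2 16]
S = H·P̄·Hᵀ + R = [130]
K = P̄·Hᵀ·S⁻¹ = [-22/65; 3/65; -1/13]
x' − x̄ = [484/65, -66/65, 22/13] = K·y
y = (KᵀK)⁻¹·Kᵀ·(x' − x̄) = [-22]
z = y + H·x̄ = [-22] + [25] = [3]

z = [3]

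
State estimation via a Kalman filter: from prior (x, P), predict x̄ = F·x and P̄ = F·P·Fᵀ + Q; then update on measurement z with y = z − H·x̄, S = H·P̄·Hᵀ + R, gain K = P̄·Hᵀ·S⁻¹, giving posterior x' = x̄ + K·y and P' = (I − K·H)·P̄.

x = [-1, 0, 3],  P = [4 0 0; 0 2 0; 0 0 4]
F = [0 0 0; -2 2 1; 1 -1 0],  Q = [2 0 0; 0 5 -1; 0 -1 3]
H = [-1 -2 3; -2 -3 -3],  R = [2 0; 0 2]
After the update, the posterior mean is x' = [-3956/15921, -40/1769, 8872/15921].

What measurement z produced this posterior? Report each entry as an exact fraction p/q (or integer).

z = [2, -1]

x̄ = F·x = [0, 5, -1]
P̄ = F·P·Fᵀ + Q = [2 0 0; 0 33 -13; 0 -13 9]
S = H·P̄·Hᵀ + R = [373 160; 160 154]
K = P̄·Hᵀ·S⁻¹ = [166/15921 -586/15921; -365/1769 -310/1769; 3121/15921 -2002/15921]
x' − x̄ = [-3956/15921, -8885/1769, 24793/15921] = K·y
y = (KᵀK)⁻¹·Kᵀ·(x' − x̄) = [15, 11]
z = y + H·x̄ = [15, 11] + [-13, -12] = [2, -1]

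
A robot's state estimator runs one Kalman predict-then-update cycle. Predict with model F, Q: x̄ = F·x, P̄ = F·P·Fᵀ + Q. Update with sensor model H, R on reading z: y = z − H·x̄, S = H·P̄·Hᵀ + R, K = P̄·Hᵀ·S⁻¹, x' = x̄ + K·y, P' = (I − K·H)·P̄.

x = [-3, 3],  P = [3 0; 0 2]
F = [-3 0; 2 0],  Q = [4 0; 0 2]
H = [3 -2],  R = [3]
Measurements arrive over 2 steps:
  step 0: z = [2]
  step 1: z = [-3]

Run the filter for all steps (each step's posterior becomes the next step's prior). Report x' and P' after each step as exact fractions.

step 0: x̄ = F·x = [9, -6]
step 0: P̄ = F·P·Fᵀ + Q = [31 -18; -18 14]
step 0: y = z − H·x̄ = [-37]
step 0: S = H·P̄·Hᵀ + R = [554]
step 0: K = P̄·Hᵀ·S⁻¹ = [129/554; -41/277]
step 0: x' = x̄ + K·y = [213/554, -145/277]
step 0: P' = (I − K·H)·P̄ = [533/554 303/277; 303/277 516/277]
step 1: x̄ = F·x = [-639/554, 213/277]
step 1: P̄ = F·P·Fᵀ + Q = [7013/554 -1599/277; -1599/277 1620/277]
step 1: y = z − H·x̄ = [1107/554]
step 1: S = H·P̄·Hᵀ + R = [116115/554]
step 1: K = P̄·Hᵀ·S⁻¹ = [1829/7741; -5358/38705]
step 1: x' = x̄ + K·y = [-5274/7741, 19056/38705]
step 1: P' = (I − K·H)·P̄ = [7417/7741 8382/7741; 8382/7741 70902/38705]

step 0: x' = [213/554, -145/277], P' = [533/554 303/277; 303/277 516/277]
step 1: x' = [-5274/7741, 19056/38705], P' = [7417/7741 8382/7741; 8382/7741 70902/38705]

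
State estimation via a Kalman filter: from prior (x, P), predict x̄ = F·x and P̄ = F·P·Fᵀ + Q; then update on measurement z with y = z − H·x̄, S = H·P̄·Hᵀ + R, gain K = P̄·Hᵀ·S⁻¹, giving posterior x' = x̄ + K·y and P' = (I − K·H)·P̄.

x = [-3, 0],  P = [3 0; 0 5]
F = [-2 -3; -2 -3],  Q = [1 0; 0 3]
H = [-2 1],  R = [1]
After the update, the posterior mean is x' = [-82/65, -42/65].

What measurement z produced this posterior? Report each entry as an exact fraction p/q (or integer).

x̄ = F·x = [6, 6]
P̄ = F·P·Fᵀ + Q = [58 57; 57 60]
S = H·P̄·Hᵀ + R = [65]
K = P̄·Hᵀ·S⁻¹ = [-59/65; -54/65]
x' − x̄ = [-472/65, -432/65] = K·y
y = (KᵀK)⁻¹·Kᵀ·(x' − x̄) = [8]
z = y + H·x̄ = [8] + [-6] = [2]

z = [2]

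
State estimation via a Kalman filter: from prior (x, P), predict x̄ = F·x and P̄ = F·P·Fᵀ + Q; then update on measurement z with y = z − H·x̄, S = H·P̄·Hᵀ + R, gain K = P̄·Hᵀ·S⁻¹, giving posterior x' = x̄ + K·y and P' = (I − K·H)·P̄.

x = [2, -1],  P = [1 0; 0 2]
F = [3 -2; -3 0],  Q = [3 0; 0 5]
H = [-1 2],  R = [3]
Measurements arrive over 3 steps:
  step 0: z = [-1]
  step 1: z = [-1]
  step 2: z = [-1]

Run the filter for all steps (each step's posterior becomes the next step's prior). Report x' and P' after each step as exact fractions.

step 0: x̄ = F·x = [8, -6]
step 0: P̄ = F·P·Fᵀ + Q = [20 -9; -9 14]
step 0: y = z − H·x̄ = [19]
step 0: S = H·P̄·Hᵀ + R = [115]
step 0: K = P̄·Hᵀ·S⁻¹ = [-38/115; 37/115]
step 0: x' = x̄ + K·y = [198/115, 13/115]
step 0: P' = (I − K·H)·P̄ = [856/115 371/115; 371/115 241/115]
step 1: x̄ = F·x = [568/115, -594/115]
step 1: P̄ = F·P·Fᵀ + Q = [4561/115 -5478/115; -5478/115 8279/115]
step 1: y = z − H·x̄ = [1641/115]
step 1: S = H·P̄·Hᵀ + R = [59934/115]
step 1: K = P̄·Hᵀ·S⁻¹ = [-15517/59934; 1574/4281]
step 1: x' = x̄ + K·y = [24867/19978, 116/1427]
step 1: P' = (I − K·H)·P̄ = [283319/59934 8456/4281; 8456/4281 6589/4281]
step 2: x̄ = F·x = [71353/19978, -74601/19978]
step 2: P̄ = F·P·Fᵀ + Q = [1678049/59934 -613189/19978; -613189/19978 949847/19978]
step 2: y = z − H·x̄ = [200577/19978]
step 2: S = H·P̄·Hᵀ + R = [20614283/59934]
step 2: K = P̄·Hᵀ·S⁻¹ = [-5357183/20614283; 7538649/20614283]
step 2: x' = x̄ + K·y = [19839986/20614283, -1289745/20614283]
step 2: P' = (I − K·H)·P̄ = [98314267/20614283 41121359/20614283; 41121359/20614283 31868653/20614283]

step 0: x' = [198/115, 13/115], P' = [856/115 371/115; 371/115 241/115]
step 1: x' = [24867/19978, 116/1427], P' = [283319/59934 8456/4281; 8456/4281 6589/4281]
step 2: x' = [19839986/20614283, -1289745/20614283], P' = [98314267/20614283 41121359/20614283; 41121359/20614283 31868653/20614283]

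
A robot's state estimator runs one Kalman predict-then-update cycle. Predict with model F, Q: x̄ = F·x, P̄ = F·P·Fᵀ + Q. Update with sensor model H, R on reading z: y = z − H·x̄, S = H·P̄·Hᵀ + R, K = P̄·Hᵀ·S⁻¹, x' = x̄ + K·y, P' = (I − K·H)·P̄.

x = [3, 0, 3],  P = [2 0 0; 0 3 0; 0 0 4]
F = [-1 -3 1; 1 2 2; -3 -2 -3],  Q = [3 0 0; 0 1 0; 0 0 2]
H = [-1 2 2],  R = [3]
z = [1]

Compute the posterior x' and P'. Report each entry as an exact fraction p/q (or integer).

x' = [-76/11, 701/99, -1022/99]
P' = [252/11 -172/11 292/11; -172/11 2969/99 -3758/99; 292/11 -3758/99 5132/99]

x̄ = F·x = [0, 9, -18]
P̄ = F·P·Fᵀ + Q = [36 -12 12; -12 31 -42; 12 -42 68]
y = z − H·x̄ = [19]
S = H·P̄·Hᵀ + R = [99]
K = P̄·Hᵀ·S⁻¹ = [-4/11; -10/99; 40/99]
x' = x̄ + K·y = [-76/11, 701/99, -1022/99]
P' = (I − K·H)·P̄ = [252/11 -172/11 292/11; -172/11 2969/99 -3758/99; 292/11 -3758/99 5132/99]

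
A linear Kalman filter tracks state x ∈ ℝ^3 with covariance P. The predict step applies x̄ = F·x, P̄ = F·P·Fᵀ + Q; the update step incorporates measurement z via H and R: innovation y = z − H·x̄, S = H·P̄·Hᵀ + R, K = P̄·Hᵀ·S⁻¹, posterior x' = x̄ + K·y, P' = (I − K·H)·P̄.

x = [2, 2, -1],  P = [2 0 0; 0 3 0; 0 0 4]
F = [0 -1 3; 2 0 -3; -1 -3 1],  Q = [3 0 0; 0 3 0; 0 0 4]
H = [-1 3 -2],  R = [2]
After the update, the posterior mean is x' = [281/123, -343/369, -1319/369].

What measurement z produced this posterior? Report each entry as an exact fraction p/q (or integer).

x̄ = F·x = [-5, 7, -9]
P̄ = F·P·Fᵀ + Q = [42 -36 21; -36 47 -16; 21 -16 37]
S = H·P̄·Hᵀ + R = [1107]
K = P̄·Hᵀ·S⁻¹ = [-64/369; 209/1107; -143/1107]
x' − x̄ = [896/123, -2926/369, 2002/369] = K·y
y = (KᵀK)⁻¹·Kᵀ·(x' − x̄) = [-42]
z = y + H·x̄ = [-42] + [44] = [2]

z = [2]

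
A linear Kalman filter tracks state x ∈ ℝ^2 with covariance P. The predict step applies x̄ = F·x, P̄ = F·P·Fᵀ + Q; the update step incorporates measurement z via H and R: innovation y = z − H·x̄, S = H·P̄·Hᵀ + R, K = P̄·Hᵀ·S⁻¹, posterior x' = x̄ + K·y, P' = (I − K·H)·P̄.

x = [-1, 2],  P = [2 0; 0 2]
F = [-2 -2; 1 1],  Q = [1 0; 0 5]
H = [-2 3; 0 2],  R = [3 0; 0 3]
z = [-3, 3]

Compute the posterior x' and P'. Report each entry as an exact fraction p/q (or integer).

x' = [1332/569, 438/569]
P' = [906/569 765/1138; 765/1138 1149/2276]

x̄ = F·x = [-2, 1]
P̄ = F·P·Fᵀ + Q = [17 -8; -8 9]
y = z − H·x̄ = [-10, 1]
S = H·P̄·Hᵀ + R = [248 86; 86 39]
K = P̄·Hᵀ·S⁻¹ = [-443/1138 255/569; 129/2276 383/1138]
x' = x̄ + K·y = [1332/569, 438/569]
P' = (I − K·H)·P̄ = [906/569 765/1138; 765/1138 1149/2276]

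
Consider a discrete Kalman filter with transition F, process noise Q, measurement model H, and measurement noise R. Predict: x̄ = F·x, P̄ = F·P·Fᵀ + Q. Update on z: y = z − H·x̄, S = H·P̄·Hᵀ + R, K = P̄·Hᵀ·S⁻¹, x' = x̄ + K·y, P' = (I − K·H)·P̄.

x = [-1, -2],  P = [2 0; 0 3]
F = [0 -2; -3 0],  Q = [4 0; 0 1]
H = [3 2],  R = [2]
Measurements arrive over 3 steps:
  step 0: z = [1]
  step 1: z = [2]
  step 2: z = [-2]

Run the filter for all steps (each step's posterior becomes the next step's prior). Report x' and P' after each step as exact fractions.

step 0: x̄ = F·x = [4, 3]
step 0: P̄ = F·P·Fᵀ + Q = [16 0; 0 19]
step 0: y = z − H·x̄ = [-17]
step 0: S = H·P̄·Hᵀ + R = [222]
step 0: K = P̄·Hᵀ·S⁻¹ = [8/37; 19/111]
step 0: x' = x̄ + K·y = [12/37, 10/111]
step 0: P' = (I − K·H)·P̄ = [208/37 -304/37; -304/37 1387/111]
step 1: x̄ = F·x = [-20/111, -36/37]
step 1: P̄ = F·P·Fᵀ + Q = [5992/111 -1824/37; -1824/37 1909/37]
step 1: y = z − H·x̄ = [166/37]
step 1: S = H·P̄·Hᵀ + R = [3798/37]
step 1: K = P̄·Hᵀ·S⁻¹ = [1172/1899; -827/1899]
step 1: x' = x̄ + K·y = [4916/1899, -5558/1899]
step 1: P' = (I − K·H)·P̄ = [28264/1899 -41224/1899; -41224/1899 61009/1899]
step 2: x̄ = F·x = [11116/1899, -4916/633]
step 2: P̄ = F·P·Fᵀ + Q = [251632/1899 -82448/633; -82448/633 28475/211]
step 2: y = z − H·x̄ = [-850/211]
step 2: S = H·P̄·Hᵀ + R = [36162/211]
step 2: K = P̄·Hᵀ·S⁻¹ = [14456/18081; -12749/18081]
step 2: x' = x̄ + K·y = [15868/6027, -89062/18081]
step 2: P' = (I − K·H)·P̄ = [138352/6027 -608128/18081; -608128/18081 899443/18081]

step 0: x' = [12/37, 10/111], P' = [208/37 -304/37; -304/37 1387/111]
step 1: x' = [4916/1899, -5558/1899], P' = [28264/1899 -41224/1899; -41224/1899 61009/1899]
step 2: x' = [15868/6027, -89062/18081], P' = [138352/6027 -608128/18081; -608128/18081 899443/18081]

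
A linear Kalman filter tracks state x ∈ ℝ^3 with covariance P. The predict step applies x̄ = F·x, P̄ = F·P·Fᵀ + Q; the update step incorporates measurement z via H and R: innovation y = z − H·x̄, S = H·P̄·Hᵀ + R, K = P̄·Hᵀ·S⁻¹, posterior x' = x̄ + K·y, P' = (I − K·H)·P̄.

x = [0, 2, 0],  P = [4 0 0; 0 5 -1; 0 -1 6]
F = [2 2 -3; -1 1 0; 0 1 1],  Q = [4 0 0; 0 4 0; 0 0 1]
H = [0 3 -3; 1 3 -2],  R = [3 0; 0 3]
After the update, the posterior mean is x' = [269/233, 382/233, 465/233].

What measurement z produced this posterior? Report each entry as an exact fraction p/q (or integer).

z = [-1, 2]

x̄ = F·x = [4, 2, 2]
P̄ = F·P·Fᵀ + Q = [106 5 -7; 5 13 4; -7 4 10]
S = H·P̄·Hᵀ + R = [138 153; 153 276]
K = P̄·Hᵀ·S⁻¹ = [-1191/1631 1458/1631; 216/1631 93/1631; -297/1631 76/1631]
x' − x̄ = [-663/233, -84/233, -1/233] = K·y
y = (KᵀK)⁻¹·Kᵀ·(x' − x̄) = [-1, -4]
z = y + H·x̄ = [-1, -4] + [0, 6] = [-1, 2]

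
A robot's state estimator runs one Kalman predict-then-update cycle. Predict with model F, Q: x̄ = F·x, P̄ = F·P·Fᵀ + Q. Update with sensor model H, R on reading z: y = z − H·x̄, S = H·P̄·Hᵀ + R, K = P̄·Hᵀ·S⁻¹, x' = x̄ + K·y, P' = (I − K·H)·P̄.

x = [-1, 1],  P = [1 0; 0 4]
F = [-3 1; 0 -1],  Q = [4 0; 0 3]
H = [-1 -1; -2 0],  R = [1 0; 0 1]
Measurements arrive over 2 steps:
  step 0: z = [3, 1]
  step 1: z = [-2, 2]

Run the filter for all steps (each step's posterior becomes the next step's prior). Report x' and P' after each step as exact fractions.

step 0: x̄ = F·x = [4, -1]
step 0: P̄ = F·P·Fᵀ + Q = [17 -4; -4 7]
step 0: y = z − H·x̄ = [6, 9]
step 0: S = H·P̄·Hᵀ + R = [17 26; 26 69]
step 0: K = P̄·Hᵀ·S⁻¹ = [-13/497 -240/497; -415/497 214/497]
step 0: x' = x̄ + K·y = [-250/497, -1061/497]
step 0: P' = (I − K·H)·P̄ = [120/497 -107/497; -107/497 522/497]
step 1: x̄ = F·x = [-311/497, 1061/497]
step 1: P̄ = F·P·Fᵀ + Q = [4232/497 -843/497; -843/497 2013/497]
step 1: y = z − H·x̄ = [-244/497, 372/497]
step 1: S = H·P̄·Hᵀ + R = [5056/497 6778/497; 6778/497 17425/497]
step 1: K = P̄·Hᵀ·S⁻¹ = [-3389/84828 -19943/42414; -10669/14138 2759/7069]
step 1: x' = x̄ + K·y = [-20318/21207, 19775/7069]
step 1: P' = (I − K·H)·P̄ = [19943/84828 -2759/14138; -2759/14138 6714/7069]

step 0: x' = [-250/497, -1061/497], P' = [120/497 -107/497; -107/497 522/497]
step 1: x' = [-20318/21207, 19775/7069], P' = [19943/84828 -2759/14138; -2759/14138 6714/7069]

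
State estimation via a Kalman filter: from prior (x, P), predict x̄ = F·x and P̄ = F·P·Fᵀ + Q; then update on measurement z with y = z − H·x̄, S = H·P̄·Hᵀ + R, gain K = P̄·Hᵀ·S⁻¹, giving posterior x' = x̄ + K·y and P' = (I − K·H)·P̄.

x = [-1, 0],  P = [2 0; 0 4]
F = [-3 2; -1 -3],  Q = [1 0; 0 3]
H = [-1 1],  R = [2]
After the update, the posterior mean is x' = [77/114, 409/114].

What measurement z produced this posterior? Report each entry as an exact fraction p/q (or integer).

x̄ = F·x = [3, 1]
P̄ = F·P·Fᵀ + Q = [35 -18; -18 41]
S = H·P̄·Hᵀ + R = [114]
K = P̄·Hᵀ·S⁻¹ = [-53/114; 59/114]
x' − x̄ = [-265/114, 295/114] = K·y
y = (KᵀK)⁻¹·Kᵀ·(x' − x̄) = [5]
z = y + H·x̄ = [5] + [-2] = [3]

z = [3]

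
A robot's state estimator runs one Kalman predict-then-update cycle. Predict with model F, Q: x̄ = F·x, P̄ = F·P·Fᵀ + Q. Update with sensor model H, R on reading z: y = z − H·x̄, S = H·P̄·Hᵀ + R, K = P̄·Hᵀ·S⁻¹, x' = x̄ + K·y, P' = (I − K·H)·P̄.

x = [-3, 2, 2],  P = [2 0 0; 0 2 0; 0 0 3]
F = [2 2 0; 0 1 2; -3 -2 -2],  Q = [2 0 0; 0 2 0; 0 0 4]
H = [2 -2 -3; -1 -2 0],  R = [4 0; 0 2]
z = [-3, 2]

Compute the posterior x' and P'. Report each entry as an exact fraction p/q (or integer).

x̄ = F·x = [-2, 6, 1]
P̄ = F·P·Fᵀ + Q = [18 4 -20; 4 16 -16; -20 -16 42]
y = z − H·x̄ = [16, 12]
S = H·P̄·Hᵀ + R = [534 -136; -136 100]
K = P̄·Hᵀ·S⁻¹ = [658/4363 -479/8726; -312/4363 -1995/4363; -791/4363 1193/4363]
x' = x̄ + K·y = [-1072/4363, -2754/4363, 6023/4363]
P' = (I − K·H)·P̄ = [14403/4363 -6962/4363 13366/4363; -6962/4363 5476/4363 -7876/4363; 13366/4363 -7876/4363 15216/4363]

x' = [-1072/4363, -2754/4363, 6023/4363]
P' = [14403/4363 -6962/4363 13366/4363; -6962/4363 5476/4363 -7876/4363; 13366/4363 -7876/4363 15216/4363]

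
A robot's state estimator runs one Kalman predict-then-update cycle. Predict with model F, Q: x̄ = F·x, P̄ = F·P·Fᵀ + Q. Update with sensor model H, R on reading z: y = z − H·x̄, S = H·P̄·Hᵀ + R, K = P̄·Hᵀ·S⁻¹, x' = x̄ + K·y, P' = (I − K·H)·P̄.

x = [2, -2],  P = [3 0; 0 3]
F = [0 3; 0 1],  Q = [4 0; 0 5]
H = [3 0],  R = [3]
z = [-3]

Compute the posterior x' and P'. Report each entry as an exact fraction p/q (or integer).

x' = [-99/94, -53/94]
P' = [31/94 9/94; 9/94 509/94]

x̄ = F·x = [-6, -2]
P̄ = F·P·Fᵀ + Q = [31 9; 9 8]
y = z − H·x̄ = [15]
S = H·P̄·Hᵀ + R = [282]
K = P̄·Hᵀ·S⁻¹ = [31/94; 9/94]
x' = x̄ + K·y = [-99/94, -53/94]
P' = (I − K·H)·P̄ = [31/94 9/94; 9/94 509/94]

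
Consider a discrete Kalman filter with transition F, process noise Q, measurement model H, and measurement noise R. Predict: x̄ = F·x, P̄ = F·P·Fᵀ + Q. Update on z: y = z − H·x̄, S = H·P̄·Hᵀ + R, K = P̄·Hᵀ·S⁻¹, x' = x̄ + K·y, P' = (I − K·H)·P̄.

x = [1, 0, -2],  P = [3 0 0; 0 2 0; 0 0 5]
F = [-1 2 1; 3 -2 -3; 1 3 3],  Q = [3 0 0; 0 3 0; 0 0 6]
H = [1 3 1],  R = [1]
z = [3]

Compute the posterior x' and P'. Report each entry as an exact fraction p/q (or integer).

x' = [-373/407, 959/407, -1267/407]
P' = [4924/407 -4067/407 7224/407; -4067/407 5220/407 -11424/407; 7224/407 -11424/407 27000/407]

x̄ = F·x = [-3, 9, -5]
P̄ = F·P·Fᵀ + Q = [19 -32 24; -32 83 -48; 24 -48 72]
y = z − H·x̄ = [-16]
S = H·P̄·Hᵀ + R = [407]
K = P̄·Hᵀ·S⁻¹ = [-53/407; 169/407; -48/407]
x' = x̄ + K·y = [-373/407, 959/407, -1267/407]
P' = (I − K·H)·P̄ = [4924/407 -4067/407 7224/407; -4067/407 5220/407 -11424/407; 7224/407 -11424/407 27000/407]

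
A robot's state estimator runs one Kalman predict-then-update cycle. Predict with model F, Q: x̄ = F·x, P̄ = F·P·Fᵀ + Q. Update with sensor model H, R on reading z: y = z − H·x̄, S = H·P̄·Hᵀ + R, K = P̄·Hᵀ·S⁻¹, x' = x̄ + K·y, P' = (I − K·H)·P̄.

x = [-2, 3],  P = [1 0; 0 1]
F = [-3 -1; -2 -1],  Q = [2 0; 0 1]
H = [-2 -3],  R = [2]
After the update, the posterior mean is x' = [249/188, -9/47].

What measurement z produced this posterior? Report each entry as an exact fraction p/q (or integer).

z = [-2]

x̄ = F·x = [3, 1]
P̄ = F·P·Fᵀ + Q = [12 7; 7 6]
S = H·P̄·Hᵀ + R = [188]
K = P̄·Hᵀ·S⁻¹ = [-45/188; -8/47]
x' − x̄ = [-315/188, -56/47] = K·y
y = (KᵀK)⁻¹·Kᵀ·(x' − x̄) = [7]
z = y + H·x̄ = [7] + [-9] = [-2]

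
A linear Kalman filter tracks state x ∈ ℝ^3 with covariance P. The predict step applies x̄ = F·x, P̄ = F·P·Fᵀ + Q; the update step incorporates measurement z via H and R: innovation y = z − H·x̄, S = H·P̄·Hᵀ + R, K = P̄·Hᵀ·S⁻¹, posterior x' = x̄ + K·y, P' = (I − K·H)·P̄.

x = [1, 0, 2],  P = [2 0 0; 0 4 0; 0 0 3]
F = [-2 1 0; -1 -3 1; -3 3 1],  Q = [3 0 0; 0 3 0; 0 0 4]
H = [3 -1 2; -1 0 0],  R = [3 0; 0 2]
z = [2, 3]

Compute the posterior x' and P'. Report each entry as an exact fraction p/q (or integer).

x' = [-9805/4589, -14699/4589, 11515/4589]
P' = [5698/4589 10724/4589 -2882/4589; 10724/4589 90360/4589 27195/4589; -2882/4589 27195/4589 19920/4589]

x̄ = F·x = [-2, 1, -1]
P̄ = F·P·Fᵀ + Q = [15 -8 24; -8 44 -27; 24 -27 61]
y = z − H·x̄ = [11, 1]
S = H·P̄·Hᵀ + R = [870 -101; -101 17]
K = P̄·Hᵀ·S⁻¹ = [202/4589 -2849/4589; -1266/4589 -5362/4589; 1333/4589 1441/4589]
x' = x̄ + K·y = [-9805/4589, -14699/4589, 11515/4589]
P' = (I − K·H)·P̄ = [5698/4589 10724/4589 -2882/4589; 10724/4589 90360/4589 27195/4589; -2882/4589 27195/4589 19920/4589]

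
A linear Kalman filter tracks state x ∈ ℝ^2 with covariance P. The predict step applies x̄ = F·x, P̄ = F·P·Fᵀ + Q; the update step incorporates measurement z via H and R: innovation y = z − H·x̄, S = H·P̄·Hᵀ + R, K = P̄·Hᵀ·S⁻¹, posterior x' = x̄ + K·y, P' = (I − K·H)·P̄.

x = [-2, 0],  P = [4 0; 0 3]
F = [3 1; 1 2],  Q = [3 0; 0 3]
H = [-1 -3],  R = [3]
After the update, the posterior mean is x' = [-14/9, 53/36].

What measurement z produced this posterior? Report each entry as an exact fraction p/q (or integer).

z = [-3]

x̄ = F·x = [-6, -2]
P̄ = F·P·Fᵀ + Q = [42 18; 18 19]
S = H·P̄·Hᵀ + R = [324]
K = P̄·Hᵀ·S⁻¹ = [-8/27; -25/108]
x' − x̄ = [40/9, 125/36] = K·y
y = (KᵀK)⁻¹·Kᵀ·(x' − x̄) = [-15]
z = y + H·x̄ = [-15] + [12] = [-3]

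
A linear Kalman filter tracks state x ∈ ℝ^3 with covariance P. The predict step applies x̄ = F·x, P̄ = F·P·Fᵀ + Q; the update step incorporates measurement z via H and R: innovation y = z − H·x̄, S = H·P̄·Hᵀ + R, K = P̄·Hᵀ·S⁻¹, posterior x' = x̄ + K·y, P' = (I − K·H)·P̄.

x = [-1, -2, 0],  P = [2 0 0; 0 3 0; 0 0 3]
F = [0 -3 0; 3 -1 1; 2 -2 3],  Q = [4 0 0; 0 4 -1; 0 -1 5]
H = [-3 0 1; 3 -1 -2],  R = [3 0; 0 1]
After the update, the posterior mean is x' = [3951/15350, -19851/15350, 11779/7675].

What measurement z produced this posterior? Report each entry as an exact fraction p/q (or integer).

z = [1, -1]

x̄ = F·x = [6, -1, 2]
P̄ = F·P·Fᵀ + Q = [31 9 18; 9 28 26; 18 26 52]
S = H·P̄·Hᵀ + R = [226 -220; -220 350]
K = P̄·Hᵀ·S⁻¹ = [-1569/3070 -1413/7675; -1201/3070 -6099/15350; -871/1535 -4404/7675]
x' − x̄ = [-88149/15350, -4501/15350, -3571/7675] = K·y
y = (KᵀK)⁻¹·Kᵀ·(x' − x̄) = [17, -16]
z = y + H·x̄ = [17, -16] + [-16, 15] = [1, -1]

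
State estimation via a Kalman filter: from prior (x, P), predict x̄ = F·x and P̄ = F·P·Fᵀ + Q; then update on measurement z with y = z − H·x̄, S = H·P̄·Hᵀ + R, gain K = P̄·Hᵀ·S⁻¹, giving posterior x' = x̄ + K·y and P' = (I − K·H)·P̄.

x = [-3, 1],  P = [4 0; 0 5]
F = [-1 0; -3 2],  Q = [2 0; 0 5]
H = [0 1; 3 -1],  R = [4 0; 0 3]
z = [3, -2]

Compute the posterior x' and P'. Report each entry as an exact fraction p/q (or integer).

x̄ = F·x = [3, 11]
P̄ = F·P·Fᵀ + Q = [6 12; 12 61]
y = z − H·x̄ = [-8, 0]
S = H·P̄·Hᵀ + R = [65 -25; -25 46]
K = P̄·Hᵀ·S⁻¹ = [702/2365 138/473; 2181/2365 -20/473]
x' = x̄ + K·y = [1479/2365, 8567/2365]
P' = (I − K·H)·P̄ = [1626/2365 2808/2365; 2808/2365 8724/2365]

x' = [1479/2365, 8567/2365]
P' = [1626/2365 2808/2365; 2808/2365 8724/2365]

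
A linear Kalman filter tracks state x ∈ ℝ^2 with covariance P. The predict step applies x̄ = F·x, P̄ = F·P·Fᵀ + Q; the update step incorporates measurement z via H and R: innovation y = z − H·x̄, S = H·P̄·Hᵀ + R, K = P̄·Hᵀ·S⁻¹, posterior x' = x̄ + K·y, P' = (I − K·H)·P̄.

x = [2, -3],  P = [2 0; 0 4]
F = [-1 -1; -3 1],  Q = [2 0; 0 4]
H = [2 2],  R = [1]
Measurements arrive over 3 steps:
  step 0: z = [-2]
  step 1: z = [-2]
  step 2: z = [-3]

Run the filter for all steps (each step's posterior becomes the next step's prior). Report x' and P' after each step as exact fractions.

step 0: x' = [433/153, -593/153], P' = [824/153 -814/153; -814/153 842/153]
step 1: x' = [73432/56561, -131572/56561], P' = [124040/56561 -123694/56561; -123694/56561 137450/56561]
step 2: x' = [11305216/9352585, -5108596/1870517], P' = [20109736/9352585 -3999046/1870517; -3999046/1870517 4440946/1870517]

step 0: x̄ = F·x = [1, -9]
step 0: P̄ = F·P·Fᵀ + Q = [8 2; 2 26]
step 0: y = z − H·x̄ = [14]
step 0: S = H·P̄·Hᵀ + R = [153]
step 0: K = P̄·Hᵀ·S⁻¹ = [20/153; 56/153]
step 0: x' = x̄ + K·y = [433/153, -593/153]
step 0: P' = (I − K·H)·P̄ = [824/153 -814/153; -814/153 842/153]
step 1: x̄ = F·x = [160/153, -1892/153]
step 1: P̄ = F·P·Fᵀ + Q = [344/153 2/153; 2/153 13754/153]
step 1: y = z − H·x̄ = [3158/153]
step 1: S = H·P̄·Hᵀ + R = [56561/153]
step 1: K = P̄·Hᵀ·S⁻¹ = [692/56561; 27512/56561]
step 1: x' = x̄ + K·y = [73432/56561, -131572/56561]
step 1: P' = (I − K·H)·P̄ = [124040/56561 -123694/56561; -123694/56561 137450/56561]
step 2: x̄ = F·x = [58140/56561, -351868/56561]
step 2: P̄ = F·P·Fᵀ + Q = [127224/56561 -12718/56561; -12718/56561 2222218/56561]
step 2: y = z − H·x̄ = [417773/56561]
step 2: S = H·P̄·Hᵀ + R = [9352585/56561]
step 2: K = P̄·Hᵀ·S⁻¹ = [229012/9352585; 883800/1870517]
step 2: x' = x̄ + K·y = [11305216/9352585, -5108596/1870517]
step 2: P' = (I − K·H)·P̄ = [20109736/9352585 -3999046/1870517; -3999046/1870517 4440946/1870517]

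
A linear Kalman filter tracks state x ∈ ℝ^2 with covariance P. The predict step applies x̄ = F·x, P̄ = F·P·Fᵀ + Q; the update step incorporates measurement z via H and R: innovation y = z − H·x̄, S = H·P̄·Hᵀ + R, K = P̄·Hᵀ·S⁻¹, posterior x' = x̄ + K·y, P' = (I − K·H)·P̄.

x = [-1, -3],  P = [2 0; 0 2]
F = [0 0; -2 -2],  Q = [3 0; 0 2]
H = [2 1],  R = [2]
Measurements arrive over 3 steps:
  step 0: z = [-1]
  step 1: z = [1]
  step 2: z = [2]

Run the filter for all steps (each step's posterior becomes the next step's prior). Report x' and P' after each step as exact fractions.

step 0: x' = [-27/16, 47/16], P' = [15/8 -27/8; -27/8 63/8]
step 1: x' = [3/4, -3/4], P' = [12/7 -3; -3 7]
step 2: x' = [21/47, 45/47], P' = [78/47 -135/47; -135/47 315/47]

step 0: x̄ = F·x = [0, 8]
step 0: P̄ = F·P·Fᵀ + Q = [3 0; 0 18]
step 0: y = z − H·x̄ = [-9]
step 0: S = H·P̄·Hᵀ + R = [32]
step 0: K = P̄·Hᵀ·S⁻¹ = [3/16; 9/16]
step 0: x' = x̄ + K·y = [-27/16, 47/16]
step 0: P' = (I − K·H)·P̄ = [15/8 -27/8; -27/8 63/8]
step 1: x̄ = F·x = [0, -5/2]
step 1: P̄ = F·P·Fᵀ + Q = [3 0; 0 14]
step 1: y = z − H·x̄ = [7/2]
step 1: S = H·P̄·Hᵀ + R = [28]
step 1: K = P̄·Hᵀ·S⁻¹ = [3/14; 1/2]
step 1: x' = x̄ + K·y = [3/4, -3/4]
step 1: P' = (I − K·H)·P̄ = [12/7 -3; -3 7]
step 2: x̄ = F·x = [0, 0]
step 2: P̄ = F·P·Fᵀ + Q = [3 0; 0 90/7]
step 2: y = z − H·x̄ = [2]
step 2: S = H·P̄·Hᵀ + R = [188/7]
step 2: K = P̄·Hᵀ·S⁻¹ = [21/94; 45/94]
step 2: x' = x̄ + K·y = [21/47, 45/47]
step 2: P' = (I − K·H)·P̄ = [78/47 -135/47; -135/47 315/47]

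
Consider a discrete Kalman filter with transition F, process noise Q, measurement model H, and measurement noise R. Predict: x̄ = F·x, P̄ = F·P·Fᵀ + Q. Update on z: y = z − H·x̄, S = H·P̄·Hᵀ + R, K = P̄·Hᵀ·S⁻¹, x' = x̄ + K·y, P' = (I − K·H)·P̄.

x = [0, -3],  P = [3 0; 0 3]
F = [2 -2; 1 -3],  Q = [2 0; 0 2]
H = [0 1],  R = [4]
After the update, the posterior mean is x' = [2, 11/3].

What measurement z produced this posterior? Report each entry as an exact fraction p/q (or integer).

x̄ = F·x = [6, 9]
P̄ = F·P·Fᵀ + Q = [26 24; 24 32]
S = H·P̄·Hᵀ + R = [36]
K = P̄·Hᵀ·S⁻¹ = [2/3; 8/9]
x' − x̄ = [-4, -16/3] = K·y
y = (KᵀK)⁻¹·Kᵀ·(x' − x̄) = [-6]
z = y + H·x̄ = [-6] + [9] = [3]

z = [3]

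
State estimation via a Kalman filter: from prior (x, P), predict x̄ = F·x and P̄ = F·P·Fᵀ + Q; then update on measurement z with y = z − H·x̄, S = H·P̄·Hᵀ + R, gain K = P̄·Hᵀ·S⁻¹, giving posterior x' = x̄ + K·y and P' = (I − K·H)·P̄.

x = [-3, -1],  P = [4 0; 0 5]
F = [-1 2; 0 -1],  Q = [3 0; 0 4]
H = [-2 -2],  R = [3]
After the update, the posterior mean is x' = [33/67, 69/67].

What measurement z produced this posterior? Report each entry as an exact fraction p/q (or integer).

x̄ = F·x = [1, 1]
P̄ = F·P·Fᵀ + Q = [27 -10; -10 9]
S = H·P̄·Hᵀ + R = [67]
K = P̄·Hᵀ·S⁻¹ = [-34/67; 2/67]
x' − x̄ = [-34/67, 2/67] = K·y
y = (KᵀK)⁻¹·Kᵀ·(x' − x̄) = [1]
z = y + H·x̄ = [1] + [-4] = [-3]

z = [-3]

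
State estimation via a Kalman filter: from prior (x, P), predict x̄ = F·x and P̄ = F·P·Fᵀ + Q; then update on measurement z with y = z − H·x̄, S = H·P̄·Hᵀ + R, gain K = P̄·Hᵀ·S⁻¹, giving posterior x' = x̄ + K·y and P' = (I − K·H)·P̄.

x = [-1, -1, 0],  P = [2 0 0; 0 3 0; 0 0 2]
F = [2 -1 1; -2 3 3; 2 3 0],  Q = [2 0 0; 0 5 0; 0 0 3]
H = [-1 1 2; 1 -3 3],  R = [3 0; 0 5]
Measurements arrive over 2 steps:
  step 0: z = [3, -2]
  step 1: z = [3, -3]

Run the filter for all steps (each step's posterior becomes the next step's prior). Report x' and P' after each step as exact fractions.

step 0: x' = [-233820/194939, 148096/194939, 88705/194939], P' = [1937587/194939 1047724/194939 423765/194939; 1047724/194939 678356/194939 269593/194939; 423765/194939 269593/194939 168898/194939]
step 1: x' = [-3469844518/4444264715, 6186044001/4444264715, 2487133417/4444264715], P' = [55619894864/13332794145 29662642987/13332794145 13721055599/13332794145; 29662642987/13332794145 23304019906/13332794145 3348058884/4444264715; 13721055599/13332794145 3348058884/4444264715 8561785669/13332794145]

step 0: x̄ = F·x = [-1, -1, -5]
step 0: P̄ = F·P·Fᵀ + Q = [15 -11 -1; -11 58 19; -1 19 38]
step 0: y = z − H·x̄ = [13, 11]
step 0: S = H·P̄·Hᵀ + R = [330 -61; -61 602]
step 0: K = P̄·Hᵀ·S⁻¹ = [-14111/194939 13142/194939; 56606/194939 -35713/194939; 61208/194939 24336/194939]
step 0: x' = x̄ + K·y = [-233820/194939, 148096/194939, 88705/194939]
step 0: P' = (I − K·H)·P̄ = [1937587/194939 1047724/194939 423765/194939; 1047724/194939 678356/194939 269593/194939; 423765/194939 269593/194939 168898/194939]
step 1: x̄ = F·x = [-527031/194939, 1178043/194939, -23352/194939]
step 1: P̄ = F·P·Fᵀ + Q = [5952458/194939 798130/194939 11562485/194939; 798130/194939 3545135/194939 3323783/194939; 11562485/194939 3323783/194939 27013057/194939]
step 1: y = z − H·x̄ = [-1073553/194939, 3546399/194939]
step 1: S = H·P̄·Hᵀ + R = [83583570/194939 127149165/194939; 127149165/194939 286708917/194939]
step 1: K = P̄·Hᵀ·S⁻¹ = [14998579/404024065 311805308/2666558829; 416052431/1212072195 -404675471/2666558829; 407475527/1212072195 370955306/2666558829]
step 1: x' = x̄ + K·y = [-3469844518/4444264715, 6186044001/4444264715, 2487133417/4444264715]
step 1: P' = (I − K·H)·P̄ = [55619894864/13332794145 29662642987/13332794145 13721055599/13332794145; 29662642987/13332794145 23304019906/13332794145 3348058884/4444264715; 13721055599/13332794145 3348058884/4444264715 8561785669/13332794145]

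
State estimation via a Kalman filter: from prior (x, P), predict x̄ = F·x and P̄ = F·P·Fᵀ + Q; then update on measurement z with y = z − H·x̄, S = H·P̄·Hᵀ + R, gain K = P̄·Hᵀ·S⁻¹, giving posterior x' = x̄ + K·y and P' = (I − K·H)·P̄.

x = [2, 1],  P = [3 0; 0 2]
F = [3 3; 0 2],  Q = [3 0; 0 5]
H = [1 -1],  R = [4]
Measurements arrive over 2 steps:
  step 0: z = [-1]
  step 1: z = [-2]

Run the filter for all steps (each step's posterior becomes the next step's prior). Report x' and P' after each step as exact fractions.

step 0: x' = [81/41, 90/41], P' = [672/41 528/41; 528/41 532/41]
step 1: x' = [-2925/2048, 839/2048], P' = [259671/10240 203259/10240; 203259/10240 187151/10240]

step 0: x̄ = F·x = [9, 2]
step 0: P̄ = F·P·Fᵀ + Q = [48 12; 12 13]
step 0: y = z − H·x̄ = [-8]
step 0: S = H·P̄·Hᵀ + R = [41]
step 0: K = P̄·Hᵀ·S⁻¹ = [36/41; -1/41]
step 0: x' = x̄ + K·y = [81/41, 90/41]
step 0: P' = (I − K·H)·P̄ = [672/41 528/41; 528/41 532/41]
step 1: x̄ = F·x = [513/41, 180/41]
step 1: P̄ = F·P·Fᵀ + Q = [20463/41 6360/41; 6360/41 2333/41]
step 1: y = z − H·x̄ = [-415/41]
step 1: S = H·P̄·Hᵀ + R = [10240/41]
step 1: K = P̄·Hᵀ·S⁻¹ = [14103/10240; 4027/10240]
step 1: x' = x̄ + K·y = [-2925/2048, 839/2048]
step 1: P' = (I − K·H)·P̄ = [259671/10240 203259/10240; 203259/10240 187151/10240]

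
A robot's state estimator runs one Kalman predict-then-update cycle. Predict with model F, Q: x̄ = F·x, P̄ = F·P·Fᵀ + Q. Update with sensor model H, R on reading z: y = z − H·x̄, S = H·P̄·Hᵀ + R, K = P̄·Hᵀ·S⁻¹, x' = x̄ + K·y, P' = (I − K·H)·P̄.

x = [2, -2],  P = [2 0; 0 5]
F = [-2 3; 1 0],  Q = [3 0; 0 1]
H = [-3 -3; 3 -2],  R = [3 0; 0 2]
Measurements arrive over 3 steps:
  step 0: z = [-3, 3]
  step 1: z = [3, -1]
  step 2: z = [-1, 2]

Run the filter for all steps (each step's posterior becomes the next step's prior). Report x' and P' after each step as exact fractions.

step 0: x̄ = F·x = [-10, 2]
step 0: P̄ = F·P·Fᵀ + Q = [56 -4; -4 3]
step 0: y = z − H·x̄ = [-27, 37]
step 0: S = H·P̄·Hᵀ + R = [462 -474; -474 566]
step 0: K = P̄·Hᵀ·S⁻¹ = [-203/1534 307/1534; -1139/6136 -1149/6136]
step 0: x' = x̄ + K·y = [750/767, 64/767]
step 0: P' = (I − K·H)·P̄ = [102/767 -1/1534; -1/1534 1143/6136]
step 1: x̄ = F·x = [-1308/767, 750/767]
step 1: P̄ = F·P·Fᵀ + Q = [32007/6136 -411/1534; -411/1534 869/767]
step 1: y = z − H·x̄ = [627/767, 4657/767]
step 1: S = H·P̄·Hᵀ + R = [339447/6136 -241419/6136; -241419/6136 347871/6136]
step 1: K = P̄·Hᵀ·S⁻¹ = [-69826/541437 106109/541437; -547961/3248622 -556181/3248622]
step 1: x' = x̄ + K·y = [-336155/541437, -324146/1624311]
step 1: P' = (I − K·H)·P̄ = [23458/180479 -548/541437; -548/541437 551249/3248622]
step 2: x̄ = F·x = [348164/541437, -336155/541437]
step 2: P̄ = F·P·Fᵀ + Q = [1826171/360958 -47464/180479; -47464/180479 203937/180479]
step 2: y = z − H·x̄ = [-168470/180479, -633928/541437]
step 2: S = H·P̄·Hᵀ + R = [19480575/360958 -13703511/360958; -13703511/360958 19928087/360958]
step 2: K = P̄·Hᵀ·S⁻¹ = [-5962034/46271399 9061711/46271399; -1835551/10887388 -1863471/10887388]
step 2: x' = x̄ + K·y = [24709864/46271399, -4296449/16331082]
step 2: P' = (I − K·H)·P̄ = [6009498/46271399 -2792/2721847; -2792/2721847 1846719/10887388]

step 0: x' = [750/767, 64/767], P' = [102/767 -1/1534; -1/1534 1143/6136]
step 1: x' = [-336155/541437, -324146/1624311], P' = [23458/180479 -548/541437; -548/541437 551249/3248622]
step 2: x' = [24709864/46271399, -4296449/16331082], P' = [6009498/46271399 -2792/2721847; -2792/2721847 1846719/10887388]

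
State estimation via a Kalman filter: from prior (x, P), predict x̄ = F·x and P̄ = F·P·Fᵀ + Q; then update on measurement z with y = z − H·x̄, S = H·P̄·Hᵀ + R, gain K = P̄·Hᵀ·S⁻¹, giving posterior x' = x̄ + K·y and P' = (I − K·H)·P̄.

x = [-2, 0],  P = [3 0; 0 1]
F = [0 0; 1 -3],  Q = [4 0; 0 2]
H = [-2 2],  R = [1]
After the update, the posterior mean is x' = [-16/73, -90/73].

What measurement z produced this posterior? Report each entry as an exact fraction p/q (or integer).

z = [-2]

x̄ = F·x = [0, -2]
P̄ = F·P·Fᵀ + Q = [4 0; 0 14]
S = H·P̄·Hᵀ + R = [73]
K = P̄·Hᵀ·S⁻¹ = [-8/73; 28/73]
x' − x̄ = [-16/73, 56/73] = K·y
y = (KᵀK)⁻¹·Kᵀ·(x' − x̄) = [2]
z = y + H·x̄ = [2] + [-4] = [-2]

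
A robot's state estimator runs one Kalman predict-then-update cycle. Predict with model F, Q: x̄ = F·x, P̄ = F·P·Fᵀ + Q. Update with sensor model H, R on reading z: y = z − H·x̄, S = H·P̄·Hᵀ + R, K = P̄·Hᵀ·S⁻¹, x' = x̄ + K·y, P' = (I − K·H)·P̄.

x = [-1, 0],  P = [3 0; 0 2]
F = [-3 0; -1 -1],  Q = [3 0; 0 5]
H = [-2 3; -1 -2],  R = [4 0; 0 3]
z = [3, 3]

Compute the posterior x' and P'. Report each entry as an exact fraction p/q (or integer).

x' = [-22899/11473, -4569/11473]
P' = [9777/11473 2298/11473; 2298/11473 3624/11473]

x̄ = F·x = [3, 1]
P̄ = F·P·Fᵀ + Q = [30 9; 9 10]
y = z − H·x̄ = [6, 8]
S = H·P̄·Hᵀ + R = [106 9; 9 109]
K = P̄·Hᵀ·S⁻¹ = [-3165/11473 -4791/11473; 1569/11473 -3182/11473]
x' = x̄ + K·y = [-22899/11473, -4569/11473]
P' = (I − K·H)·P̄ = [9777/11473 2298/11473; 2298/11473 3624/11473]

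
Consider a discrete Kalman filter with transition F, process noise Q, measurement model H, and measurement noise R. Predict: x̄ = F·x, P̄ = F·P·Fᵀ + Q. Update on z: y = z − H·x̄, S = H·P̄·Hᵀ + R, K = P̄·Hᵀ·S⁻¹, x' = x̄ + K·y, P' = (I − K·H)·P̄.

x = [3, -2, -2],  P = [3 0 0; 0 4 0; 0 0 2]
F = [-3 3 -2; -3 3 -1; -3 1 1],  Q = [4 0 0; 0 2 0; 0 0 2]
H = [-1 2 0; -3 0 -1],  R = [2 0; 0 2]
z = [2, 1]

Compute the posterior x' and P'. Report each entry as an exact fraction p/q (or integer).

x̄ = F·x = [-11, -13, -13]
P̄ = F·P·Fᵀ + Q = [75 67 35; 67 67 37; 35 37 35]
y = z − H·x̄ = [17, -45]
S = H·P̄·Hᵀ + R = [77 -216; -216 922]
K = P̄·Hᵀ·S⁻¹ = [-881/12169 -3638/12169; 5183/12169 -1927/12169; 2859/12169 -1178/12169]
x' = x̄ + K·y = [14874/12169, 16629/12169, -56584/12169]
P' = (I − K·H)·P̄ = [18774/12169 8506/12169 -49046/12169; 8506/12169 9436/12169 -21664/12169; -49046/12169 -21664/12169 149494/12169]

x' = [14874/12169, 16629/12169, -56584/12169]
P' = [18774/12169 8506/12169 -49046/12169; 8506/12169 9436/12169 -21664/12169; -49046/12169 -21664/12169 149494/12169]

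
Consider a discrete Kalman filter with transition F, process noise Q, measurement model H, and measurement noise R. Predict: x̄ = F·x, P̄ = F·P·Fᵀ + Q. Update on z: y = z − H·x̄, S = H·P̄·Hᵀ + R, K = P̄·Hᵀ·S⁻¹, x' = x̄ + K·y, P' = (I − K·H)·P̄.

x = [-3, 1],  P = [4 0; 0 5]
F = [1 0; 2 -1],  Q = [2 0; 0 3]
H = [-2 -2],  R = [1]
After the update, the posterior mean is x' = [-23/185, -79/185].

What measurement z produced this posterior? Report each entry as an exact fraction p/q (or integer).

x̄ = F·x = [-3, -7]
P̄ = F·P·Fᵀ + Q = [6 8; 8 24]
S = H·P̄·Hᵀ + R = [185]
K = P̄·Hᵀ·S⁻¹ = [-28/185; -64/185]
x' − x̄ = [532/185, 1216/185] = K·y
y = (KᵀK)⁻¹·Kᵀ·(x' − x̄) = [-19]
z = y + H·x̄ = [-19] + [20] = [1]

z = [1]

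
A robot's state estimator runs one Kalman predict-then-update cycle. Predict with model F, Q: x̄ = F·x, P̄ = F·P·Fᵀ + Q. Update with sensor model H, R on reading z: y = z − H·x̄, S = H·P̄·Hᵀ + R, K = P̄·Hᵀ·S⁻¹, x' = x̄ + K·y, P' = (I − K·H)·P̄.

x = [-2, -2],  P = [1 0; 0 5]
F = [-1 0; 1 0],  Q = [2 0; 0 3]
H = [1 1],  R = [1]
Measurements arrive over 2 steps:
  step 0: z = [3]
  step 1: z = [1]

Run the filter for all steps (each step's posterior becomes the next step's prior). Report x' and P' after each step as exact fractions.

step 0: x̄ = F·x = [2, -2]
step 0: P̄ = F·P·Fᵀ + Q = [3 -1; -1 4]
step 0: y = z − H·x̄ = [3]
step 0: S = H·P̄·Hᵀ + R = [6]
step 0: K = P̄·Hᵀ·S⁻¹ = [1/3; 1/2]
step 0: x' = x̄ + K·y = [3, -1/2]
step 0: P' = (I − K·H)·P̄ = [7/3 -2; -2 5/2]
step 1: x̄ = F·x = [-3, 3]
step 1: P̄ = F·P·Fᵀ + Q = [13/3 -7/3; -7/3 16/3]
step 1: y = z − H·x̄ = [1]
step 1: S = H·P̄·Hᵀ + R = [6]
step 1: K = P̄·Hᵀ·S⁻¹ = [1/3; 1/2]
step 1: x' = x̄ + K·y = [-8/3, 7/2]
step 1: P' = (I − K·H)·P̄ = [11/3 -10/3; -10/3 23/6]

step 0: x' = [3, -1/2], P' = [7/3 -2; -2 5/2]
step 1: x' = [-8/3, 7/2], P' = [11/3 -10/3; -10/3 23/6]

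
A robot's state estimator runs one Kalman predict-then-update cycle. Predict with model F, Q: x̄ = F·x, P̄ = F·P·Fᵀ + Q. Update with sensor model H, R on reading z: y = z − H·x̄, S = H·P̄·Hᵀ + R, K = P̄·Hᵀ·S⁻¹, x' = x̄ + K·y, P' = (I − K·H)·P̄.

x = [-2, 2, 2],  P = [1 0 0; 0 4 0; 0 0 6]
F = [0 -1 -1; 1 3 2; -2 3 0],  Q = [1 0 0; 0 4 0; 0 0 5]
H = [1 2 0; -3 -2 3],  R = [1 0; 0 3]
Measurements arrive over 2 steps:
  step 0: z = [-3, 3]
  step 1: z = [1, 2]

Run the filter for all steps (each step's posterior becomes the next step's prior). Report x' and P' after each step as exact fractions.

step 0: x' = [-17921/46023, -19564/15341, -2661/15341], P' = [139852/46023 -24844/15341 29649/15341; -24844/15341 17001/15341 -13296/15341; 29649/15341 -13296/15341 25577/15341]
step 1: x' = [160297723/367444026, 8169170/61240671, 421332469/367444026], P' = [617893627/367444026 -109502735/122481342 196880900/183722013; -109502735/122481342 14610323/20413557 -50420087/122481342; 196880900/183722013 -50420087/122481342 410692543/367444026]

step 0: x̄ = F·x = [-4, 8, 10]
step 0: P̄ = F·P·Fᵀ + Q = [11 -24 -12; -24 65 34; -12 34 45]
step 0: y = z − H·x̄ = [-15, -23]
step 0: S = H·P̄·Hᵀ + R = [176 67; 67 287]
step 0: K = P̄·Hᵀ·S⁻¹ = [-9212/46023 -1217/46023; 9158/15341 214/15341; 3057/15341 4792/15341]
step 0: x' = x̄ + K·y = [-17921/46023, -19564/15341, -2661/15341]
step 0: P' = (I − K·H)·P̄ = [139852/46023 -24844/15341 29649/15341; -24844/15341 17001/15341 -13296/15341; 29649/15341 -13296/15341 25577/15341]
step 1: x̄ = F·x = [22225/15341, -209963/46023, -140234/46023]
step 1: P̄ = F·P·Fᵀ + Q = [31327/15341 -40482/15341 -1505/15341; -40482/15341 519835/46023 -192197/46023; -1505/15341 -192197/46023 2142934/46023]
step 1: y = z − H·x̄ = [399274/46023, 292847/46023]
step 1: S = H·P̄·Hᵀ + R = [1733560/46023 -2556442/46023; -2556442/46023 23279926/46023]
step 1: K = P̄·Hᵀ·S⁻¹ = [-39122783/367444026 -5126357/367444026; 65821141/122481342 320678/61240671; 45620639/183722013 117770917/367444026]
step 1: x' = x̄ + K·y = [160297723/367444026, 8169170/61240671, 421332469/367444026]
step 1: P' = (I − K·H)·P̄ = [617893627/367444026 -109502735/122481342 196880900/183722013; -109502735/122481342 14610323/20413557 -50420087/122481342; 196880900/183722013 -50420087/122481342 410692543/367444026]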